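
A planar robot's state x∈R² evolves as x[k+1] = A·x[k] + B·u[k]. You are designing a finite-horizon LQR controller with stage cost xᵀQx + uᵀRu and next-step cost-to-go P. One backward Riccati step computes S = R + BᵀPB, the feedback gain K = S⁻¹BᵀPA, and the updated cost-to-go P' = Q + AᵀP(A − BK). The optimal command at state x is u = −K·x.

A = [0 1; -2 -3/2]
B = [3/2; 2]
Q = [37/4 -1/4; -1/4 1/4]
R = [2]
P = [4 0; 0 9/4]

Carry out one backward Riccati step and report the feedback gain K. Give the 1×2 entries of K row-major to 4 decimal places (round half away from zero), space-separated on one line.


BᵀP = [6.0000 4.5000]
S = R + BᵀPB = [2] + [18.0000] = [20.0000]
BᵀPA = [-9.0000 -0.7500]
K = S⁻¹·BᵀPA = [-0.4500 -0.0375]
A−BK = [0.6750 1.0563; -1.1000 -1.4250]
AᵀP(A−BK) = [4.9500 6.4125; 6.4125 9.0344]
P' = Q + AᵀP(A−BK) = [14.2000 6.1625; 6.1625 9.2844]
tr(P') = 23.4844

-0.4500 -0.0375


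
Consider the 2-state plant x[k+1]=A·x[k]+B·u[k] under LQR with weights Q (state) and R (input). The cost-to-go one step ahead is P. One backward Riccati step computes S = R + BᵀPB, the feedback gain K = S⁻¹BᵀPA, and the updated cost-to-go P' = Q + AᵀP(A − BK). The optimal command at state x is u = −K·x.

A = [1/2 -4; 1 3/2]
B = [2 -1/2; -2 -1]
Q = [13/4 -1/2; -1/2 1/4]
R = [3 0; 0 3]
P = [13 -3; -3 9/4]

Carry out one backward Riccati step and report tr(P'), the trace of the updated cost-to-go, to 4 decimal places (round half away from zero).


BᵀP = [32.0000 -10.5000; -3.5000 -0.7500]
S = R + BᵀPB = [3 0; 0 3] + [85.0000 -5.5000; -5.5000 2.5000] = [88.0000 -5.5000; -5.5000 5.5000]
BᵀPA = [5.5000 -143.7500; -2.5000 12.8750]
K = S⁻¹·BᵀPA = [0.0364 -1.5864; -0.4182 0.7545]
A−BK = [0.2182 -0.4500; 0.6545 -0.9182]
AᵀP(A−BK) = [1.2545 -2.2636; -2.2636 11.3080]
P' = Q + AᵀP(A−BK) = [4.5045 -2.7636; -2.7636 11.5580]
tr(P') = 16.0625

16.0625


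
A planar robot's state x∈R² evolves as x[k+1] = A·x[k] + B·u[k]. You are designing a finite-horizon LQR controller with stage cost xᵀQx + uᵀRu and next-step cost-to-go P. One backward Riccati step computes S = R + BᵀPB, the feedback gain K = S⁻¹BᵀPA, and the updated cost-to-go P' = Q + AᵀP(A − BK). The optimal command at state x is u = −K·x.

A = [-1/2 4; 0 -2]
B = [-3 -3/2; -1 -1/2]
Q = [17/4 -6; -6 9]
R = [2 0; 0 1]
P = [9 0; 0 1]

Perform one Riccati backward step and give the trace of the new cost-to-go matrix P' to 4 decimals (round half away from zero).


BᵀP = [-27.0000 -1.0000; -13.5000 -0.5000]
S = R + BᵀPB = [2 0; 0 1] + [82.0000 41.0000; 41.0000 20.5000] = [84.0000 41.0000; 41.0000 21.5000]
BᵀPA = [13.5000 -106.0000; 6.7500 -53.0000]
K = S⁻¹·BᵀPA = [0.1080 -0.8480; 0.1080 -0.8480]
A−BK = [-0.0140 0.1840; 0.1620 -3.2720]
AᵀP(A−BK) = [0.0630 -0.8280; -0.8280 13.1680]
P' = Q + AᵀP(A−BK) = [4.3130 -6.8280; -6.8280 22.1680]
tr(P') = 26.4810

26.4810


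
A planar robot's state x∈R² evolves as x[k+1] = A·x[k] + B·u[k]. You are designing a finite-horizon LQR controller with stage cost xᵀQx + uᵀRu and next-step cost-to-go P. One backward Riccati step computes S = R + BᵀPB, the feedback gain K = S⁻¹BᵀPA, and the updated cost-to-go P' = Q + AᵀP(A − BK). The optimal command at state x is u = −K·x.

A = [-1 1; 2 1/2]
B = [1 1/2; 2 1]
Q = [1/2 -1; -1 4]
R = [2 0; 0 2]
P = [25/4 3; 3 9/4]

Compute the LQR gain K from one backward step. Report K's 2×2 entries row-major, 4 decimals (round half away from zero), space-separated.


BᵀP = [12.2500 7.5000; 6.1250 3.7500]
S = R + BᵀPB = [2 0; 0 2] + [27.2500 13.6250; 13.6250 6.8125] = [29.2500 13.6250; 13.6250 8.8125]
BᵀPA = [2.7500 16.0000; 1.3750 8.0000]
K = S⁻¹·BᵀPA = [0.0763 0.4437; 0.0381 0.2218]
A−BK = [-1.0953 0.4454; 1.8094 -0.6092]
AᵀP(A−BK) = [2.9879 -1.0251; -1.0251 0.9390]
P' = Q + AᵀP(A−BK) = [3.4879 -2.0251; -2.0251 4.9390]
tr(P') = 8.4269

0.0763 0.4437 0.0381 0.2218


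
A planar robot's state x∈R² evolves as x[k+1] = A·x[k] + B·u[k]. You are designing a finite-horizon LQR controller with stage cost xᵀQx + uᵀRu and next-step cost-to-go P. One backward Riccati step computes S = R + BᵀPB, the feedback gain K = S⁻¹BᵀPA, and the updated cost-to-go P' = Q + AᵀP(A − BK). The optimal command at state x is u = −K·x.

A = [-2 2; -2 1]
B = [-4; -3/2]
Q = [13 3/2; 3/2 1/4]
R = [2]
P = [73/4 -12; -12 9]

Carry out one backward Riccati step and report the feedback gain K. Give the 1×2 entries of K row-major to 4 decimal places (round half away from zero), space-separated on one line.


0.2408 -0.4435

BᵀP = [-55.0000 34.5000]
S = R + BᵀPB = [2] + [168.2500] = [170.2500]
BᵀPA = [41.0000 -75.5000]
K = S⁻¹·BᵀPA = [0.2408 -0.4435]
A−BK = [-1.0367 0.2261; -1.6388 0.3348]
AᵀP(A−BK) = [3.1263 -0.8179; -0.8179 0.5184]
P' = Q + AᵀP(A−BK) = [16.1263 0.6821; 0.6821 0.7684]
tr(P') = 16.8946


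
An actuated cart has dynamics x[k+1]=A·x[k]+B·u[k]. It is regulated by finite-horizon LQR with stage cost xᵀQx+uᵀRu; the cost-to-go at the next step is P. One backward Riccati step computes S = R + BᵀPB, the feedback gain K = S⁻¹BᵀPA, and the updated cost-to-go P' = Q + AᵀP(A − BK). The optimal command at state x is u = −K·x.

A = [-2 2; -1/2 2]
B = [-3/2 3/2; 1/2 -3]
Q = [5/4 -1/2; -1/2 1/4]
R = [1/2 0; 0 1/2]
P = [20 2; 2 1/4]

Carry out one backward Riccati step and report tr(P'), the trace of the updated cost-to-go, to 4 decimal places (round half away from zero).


3.8630

BᵀP = [-29.0000 -2.8750; 24.0000 2.2500]
S = R + BᵀPB = [1/2 0; 0 1/2] + [42.0625 -34.8750; -34.8750 29.2500] = [42.5625 -34.8750; -34.8750 29.7500]
BᵀPA = [59.4375 -63.7500; -49.1250 52.5000]
K = S⁻¹·BᵀPA = [1.1013 -1.3133; -0.3602 0.2251]
A−BK = [0.1923 -0.3077; -2.1313 3.3321]
AᵀP(A−BK) = [0.9071 -1.1295; -1.1295 1.4559]
P' = Q + AᵀP(A−BK) = [2.1571 -1.6295; -1.6295 1.7059]
tr(P') = 3.8630


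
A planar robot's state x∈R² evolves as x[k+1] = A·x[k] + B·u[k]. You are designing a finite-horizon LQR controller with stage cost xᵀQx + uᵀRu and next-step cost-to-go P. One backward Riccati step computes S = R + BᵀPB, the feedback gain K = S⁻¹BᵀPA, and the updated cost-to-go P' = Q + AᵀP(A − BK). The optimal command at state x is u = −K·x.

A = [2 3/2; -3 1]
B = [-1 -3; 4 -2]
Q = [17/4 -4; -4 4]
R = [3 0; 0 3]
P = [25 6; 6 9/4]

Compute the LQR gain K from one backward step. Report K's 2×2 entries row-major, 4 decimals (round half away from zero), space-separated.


BᵀP = [-1.0000 3.0000; -87.0000 -22.5000]
S = R + BᵀPB = [3 0; 0 3] + [13.0000 -3.0000; -3.0000 306.0000] = [16.0000 -3.0000; -3.0000 309.0000]
BᵀPA = [-11.0000 1.5000; -106.5000 -153.0000]
K = S⁻¹·BᵀPA = [-0.7535 0.0009; -0.3520 -0.4951]
A−BK = [0.1906 0.0155; -0.6900 0.0061]
AᵀP(A−BK) = [2.4761 0.5280; 0.5280 0.7427]
P' = Q + AᵀP(A−BK) = [6.7261 -3.4720; -3.4720 4.7427]
tr(P') = 11.4688

-0.7535 0.0009 -0.3520 -0.4951


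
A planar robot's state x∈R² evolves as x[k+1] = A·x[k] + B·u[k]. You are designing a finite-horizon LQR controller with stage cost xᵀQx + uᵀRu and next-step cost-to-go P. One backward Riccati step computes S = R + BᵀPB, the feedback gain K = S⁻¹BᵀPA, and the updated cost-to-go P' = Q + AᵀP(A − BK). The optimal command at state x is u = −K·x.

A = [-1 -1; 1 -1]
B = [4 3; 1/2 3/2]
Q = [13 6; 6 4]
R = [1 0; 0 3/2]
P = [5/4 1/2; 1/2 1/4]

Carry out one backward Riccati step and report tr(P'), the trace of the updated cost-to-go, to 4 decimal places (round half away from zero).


BᵀP = [5.2500 2.1250; 4.5000 1.8750]
S = R + BᵀPB = [1 0; 0 3/2] + [22.0625 18.9375; 18.9375 16.3125] = [23.0625 18.9375; 18.9375 17.8125]
BᵀPA = [-3.1250 -7.3750; -2.6250 -6.3750]
K = S⁻¹·BᵀPA = [-0.1141 -0.2040; -0.0261 -0.1411]
A−BK = [-0.4654 0.2390; 1.0961 -0.6864]
AᵀP(A−BK) = [0.0750 -0.0076; -0.0076 0.0966]
P' = Q + AᵀP(A−BK) = [13.0750 5.9924; 5.9924 4.0966]
tr(P') = 17.1716

17.1716


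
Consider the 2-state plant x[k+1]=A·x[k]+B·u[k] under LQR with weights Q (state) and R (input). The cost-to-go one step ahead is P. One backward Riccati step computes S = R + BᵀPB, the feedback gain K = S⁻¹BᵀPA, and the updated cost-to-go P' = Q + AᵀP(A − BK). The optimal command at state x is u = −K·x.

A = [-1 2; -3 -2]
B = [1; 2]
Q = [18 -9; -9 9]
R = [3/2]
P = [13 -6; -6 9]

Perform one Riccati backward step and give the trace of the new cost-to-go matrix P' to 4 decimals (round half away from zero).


151.0755

BᵀP = [1.0000 12.0000]
S = R + BᵀPB = [3/2] + [25.0000] = [26.5000]
BᵀPA = [-37.0000 -22.0000]
K = S⁻¹·BᵀPA = [-1.3962 -0.8302]
A−BK = [0.3962 2.8302; -0.2075 -0.3396]
AᵀP(A−BK) = [6.3396 21.2830; 21.2830 117.7358]
P' = Q + AᵀP(A−BK) = [24.3396 12.2830; 12.2830 126.7358]
tr(P') = 151.0755


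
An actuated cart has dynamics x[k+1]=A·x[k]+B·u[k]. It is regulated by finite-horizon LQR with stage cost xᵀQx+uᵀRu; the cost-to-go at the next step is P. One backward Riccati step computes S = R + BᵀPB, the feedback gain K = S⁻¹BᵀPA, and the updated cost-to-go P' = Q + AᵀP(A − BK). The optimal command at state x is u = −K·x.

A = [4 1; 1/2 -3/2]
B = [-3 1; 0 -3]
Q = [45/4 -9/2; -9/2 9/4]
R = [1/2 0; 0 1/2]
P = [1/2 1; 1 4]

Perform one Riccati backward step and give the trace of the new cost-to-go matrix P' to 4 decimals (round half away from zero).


BᵀP = [-1.5000 -3.0000; -2.5000 -11.0000]
S = R + BᵀPB = [1/2 0; 0 1/2] + [4.5000 7.5000; 7.5000 30.5000] = [5.0000 7.5000; 7.5000 31.0000]
BᵀPA = [-7.5000 3.0000; -15.5000 14.0000]
K = S⁻¹·BᵀPA = [-1.1772 -0.1215; -0.2152 0.4810]
A−BK = [0.6835 0.1544; -0.1456 -0.0570]
AᵀP(A−BK) = [0.8354 0.0443; 0.0443 0.1304]
P' = Q + AᵀP(A−BK) = [12.0854 -4.4557; -4.4557 2.3804]
tr(P') = 14.4658

14.4658


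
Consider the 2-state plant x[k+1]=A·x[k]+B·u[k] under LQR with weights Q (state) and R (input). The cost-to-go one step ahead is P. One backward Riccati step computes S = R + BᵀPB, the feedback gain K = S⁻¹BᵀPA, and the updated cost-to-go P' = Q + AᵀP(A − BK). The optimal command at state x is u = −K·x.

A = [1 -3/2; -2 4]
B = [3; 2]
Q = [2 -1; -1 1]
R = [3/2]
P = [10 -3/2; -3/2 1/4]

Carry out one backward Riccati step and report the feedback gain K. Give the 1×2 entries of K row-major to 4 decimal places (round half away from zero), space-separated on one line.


0.4698 -0.7584

BᵀP = [27.0000 -4.0000]
S = R + BᵀPB = [3/2] + [73.0000] = [74.5000]
BᵀPA = [35.0000 -56.5000]
K = S⁻¹·BᵀPA = [0.4698 -0.7584]
A−BK = [-0.4094 0.7752; -2.9396 5.5168]
AᵀP(A−BK) = [0.5570 -0.9564; -0.9564 1.6510]
P' = Q + AᵀP(A−BK) = [2.5570 -1.9564; -1.9564 2.6510]
tr(P') = 5.2081


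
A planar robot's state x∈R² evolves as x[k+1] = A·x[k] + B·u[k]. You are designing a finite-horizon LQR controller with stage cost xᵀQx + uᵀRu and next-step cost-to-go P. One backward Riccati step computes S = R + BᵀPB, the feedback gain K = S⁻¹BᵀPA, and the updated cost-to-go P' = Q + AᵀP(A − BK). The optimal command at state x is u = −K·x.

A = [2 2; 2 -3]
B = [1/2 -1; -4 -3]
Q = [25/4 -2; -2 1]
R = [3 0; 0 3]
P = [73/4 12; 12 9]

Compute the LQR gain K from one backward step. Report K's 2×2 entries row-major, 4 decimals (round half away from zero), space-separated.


BᵀP = [-38.8750 -30.0000; -54.2500 -39.0000]
S = R + BᵀPB = [3 0; 0 3] + [100.5625 128.8750; 128.8750 171.2500] = [103.5625 128.8750; 128.8750 174.2500]
BᵀPA = [-137.7500 12.2500; -186.5000 8.5000]
K = S⁻¹·BᵀPA = [0.0224 0.7231; -1.0869 -0.4860]
A−BK = [0.9019 1.1524; -1.1709 -1.5656]
AᵀP(A−BK) = [5.3847 3.9637; 3.9637 5.2731]
P' = Q + AᵀP(A−BK) = [11.6347 1.9637; 1.9637 6.2731]
tr(P') = 17.9078

0.0224 0.7231 -1.0869 -0.4860


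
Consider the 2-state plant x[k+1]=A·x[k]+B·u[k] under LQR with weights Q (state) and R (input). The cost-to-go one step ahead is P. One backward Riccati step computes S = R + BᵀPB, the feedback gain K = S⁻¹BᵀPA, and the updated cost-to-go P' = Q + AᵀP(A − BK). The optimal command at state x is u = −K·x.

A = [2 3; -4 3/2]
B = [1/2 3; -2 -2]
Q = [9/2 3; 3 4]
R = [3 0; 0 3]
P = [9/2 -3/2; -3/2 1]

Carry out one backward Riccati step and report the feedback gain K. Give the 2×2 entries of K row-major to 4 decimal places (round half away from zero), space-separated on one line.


0.5575 -0.3004 0.7199 0.7043

BᵀP = [5.2500 -2.7500; 16.5000 -6.5000]
S = R + BᵀPB = [3 0; 0 3] + [8.1250 21.2500; 21.2500 62.5000] = [11.1250 21.2500; 21.2500 65.5000]
BᵀPA = [21.5000 11.6250; 59.0000 39.7500]
K = S⁻¹·BᵀPA = [0.5575 -0.3004; 0.7199 0.7043]
A−BK = [-0.4384 1.0372; -1.4452 2.3078]
AᵀP(A−BK) = [3.5399 -0.5968; -0.5968 4.7451]
P' = Q + AᵀP(A−BK) = [8.0399 2.4032; 2.4032 8.7451]
tr(P') = 16.7850


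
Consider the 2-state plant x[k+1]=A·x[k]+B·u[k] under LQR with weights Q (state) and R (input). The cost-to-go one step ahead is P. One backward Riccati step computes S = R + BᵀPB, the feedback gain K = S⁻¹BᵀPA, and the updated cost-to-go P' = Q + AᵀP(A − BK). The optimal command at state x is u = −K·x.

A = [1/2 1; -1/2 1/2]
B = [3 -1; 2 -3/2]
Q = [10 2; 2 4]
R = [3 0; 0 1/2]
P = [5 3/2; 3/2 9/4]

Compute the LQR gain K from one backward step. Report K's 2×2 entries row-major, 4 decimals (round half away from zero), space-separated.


0.2210 0.2456 0.3834 -0.1296

BᵀP = [18.0000 9.0000; -7.2500 -4.8750]
S = R + BᵀPB = [3 0; 0 1/2] + [72.0000 -31.5000; -31.5000 14.5625] = [75.0000 -31.5000; -31.5000 15.0625]
BᵀPA = [4.5000 22.5000; -1.1875 -9.6875]
K = S⁻¹·BᵀPA = [0.2210 0.2456; 0.3834 -0.1296]
A−BK = [0.2203 0.1337; -0.3670 -0.1855]
AᵀP(A−BK) = [0.5232 0.3035; 0.3035 0.2817]
P' = Q + AᵀP(A−BK) = [10.5232 2.3035; 2.3035 4.2817]
tr(P') = 14.8049


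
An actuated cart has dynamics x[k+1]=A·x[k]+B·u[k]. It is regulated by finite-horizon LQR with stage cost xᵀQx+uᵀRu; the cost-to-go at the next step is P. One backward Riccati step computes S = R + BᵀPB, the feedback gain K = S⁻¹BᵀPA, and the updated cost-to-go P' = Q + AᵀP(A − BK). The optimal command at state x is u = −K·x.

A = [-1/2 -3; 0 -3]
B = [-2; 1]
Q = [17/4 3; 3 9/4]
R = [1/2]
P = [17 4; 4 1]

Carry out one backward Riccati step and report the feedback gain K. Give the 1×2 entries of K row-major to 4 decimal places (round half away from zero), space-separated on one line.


BᵀP = [-30.0000 -7.0000]
S = R + BᵀPB = [1/2] + [53.0000] = [53.5000]
BᵀPA = [15.0000 111.0000]
K = S⁻¹·BᵀPA = [0.2804 2.0748]
A−BK = [0.0607 1.1495; -0.2804 -5.0748]
AᵀP(A−BK) = [0.0444 0.3785; 0.3785 3.7009]
P' = Q + AᵀP(A−BK) = [4.2944 3.3785; 3.3785 5.9509]
tr(P') = 10.2453

0.2804 2.0748


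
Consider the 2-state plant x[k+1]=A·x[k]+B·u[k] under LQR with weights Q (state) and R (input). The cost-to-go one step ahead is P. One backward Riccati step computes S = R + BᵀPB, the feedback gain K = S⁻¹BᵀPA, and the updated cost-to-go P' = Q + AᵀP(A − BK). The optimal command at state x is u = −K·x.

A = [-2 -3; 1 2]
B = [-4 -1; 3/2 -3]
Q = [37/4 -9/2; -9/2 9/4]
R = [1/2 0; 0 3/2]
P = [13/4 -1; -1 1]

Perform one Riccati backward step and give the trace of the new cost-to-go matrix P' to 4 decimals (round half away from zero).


12.0521

BᵀP = [-14.5000 5.5000; -0.2500 -2.0000]
S = R + BᵀPB = [1/2 0; 0 3/2] + [66.2500 -2.0000; -2.0000 6.2500] = [66.7500 -2.0000; -2.0000 7.7500]
BᵀPA = [34.5000 54.5000; -1.5000 -3.2500]
K = S⁻¹·BᵀPA = [0.5150 0.8102; -0.0606 -0.2103]
A−BK = [-0.0005 0.0304; 0.0455 0.1539]
AᵀP(A−BK) = [0.1403 0.2334; 0.2334 0.4118]
P' = Q + AᵀP(A−BK) = [9.3903 -4.2666; -4.2666 2.6618]
tr(P') = 12.0521


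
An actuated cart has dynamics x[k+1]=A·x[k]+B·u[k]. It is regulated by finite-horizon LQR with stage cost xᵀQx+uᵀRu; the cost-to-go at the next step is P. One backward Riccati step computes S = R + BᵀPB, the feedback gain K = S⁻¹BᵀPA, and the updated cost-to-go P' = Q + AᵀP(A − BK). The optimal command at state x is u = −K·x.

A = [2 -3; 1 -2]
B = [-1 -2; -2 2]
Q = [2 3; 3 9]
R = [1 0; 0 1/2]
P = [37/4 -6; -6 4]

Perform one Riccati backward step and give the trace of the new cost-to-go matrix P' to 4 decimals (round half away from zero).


12.2353

BᵀP = [2.7500 -2.0000; -30.5000 20.0000]
S = R + BᵀPB = [1 0; 0 1/2] + [1.2500 -9.5000; -9.5000 101.0000] = [2.2500 -9.5000; -9.5000 101.5000]
BᵀPA = [3.5000 -4.2500; -41.0000 51.5000]
K = S⁻¹·BᵀPA = [-0.2480 0.4190; -0.4271 0.5466]
A−BK = [0.8977 -1.4878; 1.3584 -2.2552]
AᵀP(A−BK) = [0.3548 -0.5557; -0.5557 0.8805]
P' = Q + AᵀP(A−BK) = [2.3548 2.4443; 2.4443 9.8805]
tr(P') = 12.2353


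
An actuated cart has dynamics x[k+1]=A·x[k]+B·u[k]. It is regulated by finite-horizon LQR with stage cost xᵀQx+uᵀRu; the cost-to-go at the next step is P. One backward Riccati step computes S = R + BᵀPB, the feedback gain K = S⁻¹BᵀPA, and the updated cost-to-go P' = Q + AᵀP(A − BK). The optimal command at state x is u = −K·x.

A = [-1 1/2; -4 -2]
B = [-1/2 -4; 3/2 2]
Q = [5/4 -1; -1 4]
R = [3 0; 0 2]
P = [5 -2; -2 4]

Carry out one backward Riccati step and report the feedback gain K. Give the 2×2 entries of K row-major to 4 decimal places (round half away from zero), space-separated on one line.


BᵀP = [-5.5000 7.0000; -24.0000 16.0000]
S = R + BᵀPB = [3 0; 0 2] + [13.2500 36.0000; 36.0000 128.0000] = [16.2500 36.0000; 36.0000 130.0000]
BᵀPA = [-22.5000 -16.7500; -40.0000 -44.0000]
K = S⁻¹·BᵀPA = [-1.8187 -0.7269; 0.1960 -0.1372]
A−BK = [-1.1255 -0.4121; -1.6638 -0.6353]
AᵀP(A−BK) = [19.9167 7.6583; 7.6583 3.0392]
P' = Q + AᵀP(A−BK) = [21.1667 6.6583; 6.6583 7.0392]
tr(P') = 28.2059

-1.8187 -0.7269 0.1960 -0.1372


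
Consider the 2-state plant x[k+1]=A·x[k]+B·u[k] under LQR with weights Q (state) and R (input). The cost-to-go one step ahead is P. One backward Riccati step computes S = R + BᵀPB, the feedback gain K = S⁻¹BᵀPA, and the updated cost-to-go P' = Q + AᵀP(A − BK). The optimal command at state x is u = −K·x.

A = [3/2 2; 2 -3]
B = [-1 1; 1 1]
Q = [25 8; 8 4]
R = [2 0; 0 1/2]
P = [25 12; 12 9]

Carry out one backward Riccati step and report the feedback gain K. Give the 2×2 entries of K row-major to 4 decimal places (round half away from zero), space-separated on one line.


0.1530 -1.8352 1.7085 -0.3139

BᵀP = [-13.0000 -3.0000; 37.0000 21.0000]
S = R + BᵀPB = [2 0; 0 1/2] + [10.0000 -16.0000; -16.0000 58.0000] = [12.0000 -16.0000; -16.0000 58.5000]
BᵀPA = [-25.5000 -17.0000; 97.5000 11.0000]
K = S⁻¹·BᵀPA = [0.1530 -1.8352; 1.7085 -0.3139]
A−BK = [-0.0555 0.4787; 0.1385 -0.8509]
AᵀP(A−BK) = [1.5715 -1.1923; -1.1923 9.2545]
P' = Q + AᵀP(A−BK) = [26.5715 6.8077; 6.8077 13.2545]
tr(P') = 39.8260


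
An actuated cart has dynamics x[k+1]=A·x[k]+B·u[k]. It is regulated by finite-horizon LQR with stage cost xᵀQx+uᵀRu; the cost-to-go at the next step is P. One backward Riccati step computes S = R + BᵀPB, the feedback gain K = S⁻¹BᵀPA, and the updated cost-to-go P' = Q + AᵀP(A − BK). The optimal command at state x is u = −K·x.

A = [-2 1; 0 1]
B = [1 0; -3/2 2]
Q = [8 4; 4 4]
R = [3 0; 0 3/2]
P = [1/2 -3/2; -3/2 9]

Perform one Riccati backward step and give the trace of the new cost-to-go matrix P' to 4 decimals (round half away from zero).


13.4100

BᵀP = [2.7500 -15.0000; -3.0000 18.0000]
S = R + BᵀPB = [3 0; 0 3/2] + [25.2500 -30.0000; -30.0000 36.0000] = [28.2500 -30.0000; -30.0000 37.5000]
BᵀPA = [-5.5000 -12.2500; 6.0000 15.0000]
K = S⁻¹·BᵀPA = [-0.1647 -0.0588; 0.0282 0.3529]
A−BK = [-1.8353 1.0588; -0.3035 0.2059]
AᵀP(A−BK) = [0.9247 -0.4412; -0.4412 0.4853]
P' = Q + AᵀP(A−BK) = [8.9247 3.5588; 3.5588 4.4853]
tr(P') = 13.4100


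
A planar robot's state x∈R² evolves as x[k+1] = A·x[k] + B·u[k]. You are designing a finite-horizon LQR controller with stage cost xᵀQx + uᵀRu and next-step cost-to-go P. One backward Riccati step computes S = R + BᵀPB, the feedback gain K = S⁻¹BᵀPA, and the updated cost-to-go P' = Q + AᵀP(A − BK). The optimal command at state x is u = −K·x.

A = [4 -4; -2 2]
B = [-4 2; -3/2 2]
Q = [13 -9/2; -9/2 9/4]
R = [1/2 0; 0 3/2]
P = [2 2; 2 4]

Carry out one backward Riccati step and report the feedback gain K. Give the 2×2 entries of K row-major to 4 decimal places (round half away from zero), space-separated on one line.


BᵀP = [-11.0000 -14.0000; 8.0000 12.0000]
S = R + BᵀPB = [1/2 0; 0 3/2] + [65.0000 -50.0000; -50.0000 40.0000] = [65.5000 -50.0000; -50.0000 41.5000]
BᵀPA = [-16.0000 16.0000; 8.0000 -8.0000]
K = S⁻¹·BᵀPA = [-1.2096 1.2096; -1.2646 1.2646]
A−BK = [1.6907 -1.6907; -1.2852 1.2852]
AᵀP(A−BK) = [6.7629 -6.7629; -6.7629 6.7629]
P' = Q + AᵀP(A−BK) = [19.7629 -11.2629; -11.2629 9.0129]
tr(P') = 28.7758

-1.2096 1.2096 -1.2646 1.2646


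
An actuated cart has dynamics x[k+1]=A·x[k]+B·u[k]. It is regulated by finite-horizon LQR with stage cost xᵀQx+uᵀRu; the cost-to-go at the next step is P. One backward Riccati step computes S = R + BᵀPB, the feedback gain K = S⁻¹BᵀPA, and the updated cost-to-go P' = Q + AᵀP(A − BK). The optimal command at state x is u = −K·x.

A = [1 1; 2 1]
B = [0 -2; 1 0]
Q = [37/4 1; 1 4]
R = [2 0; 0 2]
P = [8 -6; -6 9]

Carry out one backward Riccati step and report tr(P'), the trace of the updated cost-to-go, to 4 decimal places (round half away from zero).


BᵀP = [-6.0000 9.0000; -16.0000 12.0000]
S = R + BᵀPB = [2 0; 0 2] + [9.0000 12.0000; 12.0000 32.0000] = [11.0000 12.0000; 12.0000 34.0000]
BᵀPA = [12.0000 3.0000; 8.0000 -4.0000]
K = S⁻¹·BᵀPA = [1.3565 0.6522; -0.2435 -0.3478]
A−BK = [0.5130 0.3043; 0.6435 0.3478]
AᵀP(A−BK) = [5.6696 2.9565; 2.9565 1.6522]
P' = Q + AᵀP(A−BK) = [14.9196 3.9565; 3.9565 5.6522]
tr(P') = 20.5717

20.5717


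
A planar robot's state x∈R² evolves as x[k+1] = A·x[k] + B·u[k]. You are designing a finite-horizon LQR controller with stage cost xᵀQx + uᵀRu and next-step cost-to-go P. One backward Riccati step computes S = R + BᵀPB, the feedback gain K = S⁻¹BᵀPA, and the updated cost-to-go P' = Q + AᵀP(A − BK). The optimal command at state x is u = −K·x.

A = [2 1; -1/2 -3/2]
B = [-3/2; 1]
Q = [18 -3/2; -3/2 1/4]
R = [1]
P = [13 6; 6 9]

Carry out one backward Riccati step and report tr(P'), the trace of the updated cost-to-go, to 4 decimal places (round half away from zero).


32.8676

BᵀP = [-13.5000 0.0000]
S = R + BᵀPB = [1] + [20.2500] = [21.2500]
BᵀPA = [-27.0000 -13.5000]
K = S⁻¹·BᵀPA = [-1.2706 -0.6353]
A−BK = [0.0941 0.0471; 0.7706 -0.8647]
AᵀP(A−BK) = [7.9441 -5.4029; -5.4029 6.6735]
P' = Q + AᵀP(A−BK) = [25.9441 -6.9029; -6.9029 6.9235]
tr(P') = 32.8676


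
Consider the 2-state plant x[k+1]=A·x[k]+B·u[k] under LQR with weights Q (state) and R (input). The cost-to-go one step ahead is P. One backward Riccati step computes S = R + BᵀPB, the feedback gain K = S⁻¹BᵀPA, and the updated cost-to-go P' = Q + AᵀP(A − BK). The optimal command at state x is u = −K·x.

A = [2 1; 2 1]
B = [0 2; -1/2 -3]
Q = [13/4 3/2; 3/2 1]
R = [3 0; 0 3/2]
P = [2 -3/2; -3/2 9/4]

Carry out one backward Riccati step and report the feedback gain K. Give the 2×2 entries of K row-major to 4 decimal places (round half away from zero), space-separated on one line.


-0.1614 -0.0807 -0.0359 -0.0179

BᵀP = [0.7500 -1.1250; 8.5000 -9.7500]
S = R + BᵀPB = [3 0; 0 3/2] + [0.5625 4.8750; 4.8750 46.2500] = [3.5625 4.8750; 4.8750 47.7500]
BᵀPA = [-0.7500 -0.3750; -2.5000 -1.2500]
K = S⁻¹·BᵀPA = [-0.1614 -0.0807; -0.0359 -0.0179]
A−BK = [2.0717 1.0359; 1.8117 0.9058]
AᵀP(A−BK) = [4.7892 2.3946; 2.3946 1.1973]
P' = Q + AᵀP(A−BK) = [8.0392 3.8946; 3.8946 2.1973]
tr(P') = 10.2365


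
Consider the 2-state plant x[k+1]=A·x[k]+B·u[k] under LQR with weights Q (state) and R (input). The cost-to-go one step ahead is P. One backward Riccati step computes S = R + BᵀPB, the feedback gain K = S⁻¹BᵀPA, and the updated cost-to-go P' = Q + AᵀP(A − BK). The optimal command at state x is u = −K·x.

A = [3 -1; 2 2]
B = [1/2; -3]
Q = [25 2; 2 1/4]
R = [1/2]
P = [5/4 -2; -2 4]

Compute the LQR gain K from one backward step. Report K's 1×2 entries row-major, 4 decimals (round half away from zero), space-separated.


BᵀP = [6.6250 -13.0000]
S = R + BᵀPB = [1/2] + [42.3125] = [42.8125]
BᵀPA = [-6.1250 -32.6250]
K = S⁻¹·BᵀPA = [-0.1431 -0.7620]
A−BK = [3.0715 -0.6190; 1.5708 -0.2861]
AᵀP(A−BK) = [2.3737 -0.4175; -0.4175 0.3883]
P' = Q + AᵀP(A−BK) = [27.3737 1.5825; 1.5825 0.6383]
tr(P') = 28.0120

-0.1431 -0.7620


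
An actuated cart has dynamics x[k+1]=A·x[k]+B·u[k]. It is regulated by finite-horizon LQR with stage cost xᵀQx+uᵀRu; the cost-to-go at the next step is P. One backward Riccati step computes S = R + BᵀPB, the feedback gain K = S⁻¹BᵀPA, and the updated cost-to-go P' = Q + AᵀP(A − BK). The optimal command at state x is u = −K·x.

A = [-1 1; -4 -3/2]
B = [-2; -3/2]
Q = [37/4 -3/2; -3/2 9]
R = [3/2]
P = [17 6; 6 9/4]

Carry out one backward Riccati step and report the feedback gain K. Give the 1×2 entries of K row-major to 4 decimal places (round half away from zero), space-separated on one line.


BᵀP = [-43.0000 -15.3750]
S = R + BᵀPB = [3/2] + [109.0625] = [110.5625]
BᵀPA = [104.5000 -19.9375]
K = S⁻¹·BᵀPA = [0.9452 -0.1803]
A−BK = [0.8903 0.6393; -2.5822 -1.7705]
AᵀP(A−BK) = [2.2301 0.3443; 0.3443 0.4672]
P' = Q + AᵀP(A−BK) = [11.4801 -1.1557; -1.1557 9.4672]
tr(P') = 20.9473

0.9452 -0.1803


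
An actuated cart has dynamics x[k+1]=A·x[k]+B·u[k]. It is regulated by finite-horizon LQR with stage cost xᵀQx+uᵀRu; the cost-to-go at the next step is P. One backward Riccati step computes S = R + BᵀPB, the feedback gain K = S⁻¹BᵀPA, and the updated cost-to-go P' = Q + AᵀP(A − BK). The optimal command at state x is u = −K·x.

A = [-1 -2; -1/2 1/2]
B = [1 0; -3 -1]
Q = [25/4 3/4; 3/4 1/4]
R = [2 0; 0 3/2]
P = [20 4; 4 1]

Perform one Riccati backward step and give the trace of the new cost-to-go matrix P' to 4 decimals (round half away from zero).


41.9242

BᵀP = [8.0000 1.0000; -4.0000 -1.0000]
S = R + BᵀPB = [2 0; 0 3/2] + [5.0000 -1.0000; -1.0000 1.0000] = [7.0000 -1.0000; -1.0000 2.5000]
BᵀPA = [-8.5000 -15.5000; 4.5000 7.5000]
K = S⁻¹·BᵀPA = [-1.0152 -1.8939; 1.3939 2.2424]
A−BK = [0.0152 -0.1061; -2.1515 -2.9394]
AᵀP(A−BK) = [9.3485 15.5606; 15.5606 26.0758]
P' = Q + AᵀP(A−BK) = [15.5985 16.3106; 16.3106 26.3258]
tr(P') = 41.9242


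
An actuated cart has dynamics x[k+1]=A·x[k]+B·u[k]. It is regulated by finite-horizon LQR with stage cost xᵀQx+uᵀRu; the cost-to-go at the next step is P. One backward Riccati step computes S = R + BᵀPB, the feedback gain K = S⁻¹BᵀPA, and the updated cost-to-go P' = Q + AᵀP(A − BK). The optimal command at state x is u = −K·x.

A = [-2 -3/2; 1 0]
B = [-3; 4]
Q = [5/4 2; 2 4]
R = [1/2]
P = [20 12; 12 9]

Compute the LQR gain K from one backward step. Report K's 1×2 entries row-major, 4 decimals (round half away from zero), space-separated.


0.6575 0.4932

BᵀP = [-12.0000 0.0000]
S = R + BᵀPB = [1/2] + [36.0000] = [36.5000]
BᵀPA = [24.0000 18.0000]
K = S⁻¹·BᵀPA = [0.6575 0.4932]
A−BK = [-0.0274 -0.0205; -1.6301 -1.9726]
AᵀP(A−BK) = [25.2192 30.1644; 30.1644 36.1233]
P' = Q + AᵀP(A−BK) = [26.4692 32.1644; 32.1644 40.1233]
tr(P') = 66.5925


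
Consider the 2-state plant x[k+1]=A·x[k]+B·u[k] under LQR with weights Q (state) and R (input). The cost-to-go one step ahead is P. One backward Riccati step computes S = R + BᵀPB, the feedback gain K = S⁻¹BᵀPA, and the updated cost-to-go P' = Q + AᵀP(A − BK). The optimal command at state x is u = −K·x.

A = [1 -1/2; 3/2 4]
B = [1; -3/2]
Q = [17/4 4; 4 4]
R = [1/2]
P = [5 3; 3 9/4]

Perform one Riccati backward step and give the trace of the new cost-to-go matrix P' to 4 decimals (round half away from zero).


50.6000

BᵀP = [0.5000 -0.3750]
S = R + BᵀPB = [1/2] + [1.0625] = [1.5625]
BᵀPA = [-0.0625 -1.7500]
K = S⁻¹·BᵀPA = [-0.0400 -1.1200]
A−BK = [1.0400 0.6200; 1.4400 2.3200]
AᵀP(A−BK) = [19.0600 20.6800; 20.6800 23.2900]
P' = Q + AᵀP(A−BK) = [23.3100 24.6800; 24.6800 27.2900]
tr(P') = 50.6000


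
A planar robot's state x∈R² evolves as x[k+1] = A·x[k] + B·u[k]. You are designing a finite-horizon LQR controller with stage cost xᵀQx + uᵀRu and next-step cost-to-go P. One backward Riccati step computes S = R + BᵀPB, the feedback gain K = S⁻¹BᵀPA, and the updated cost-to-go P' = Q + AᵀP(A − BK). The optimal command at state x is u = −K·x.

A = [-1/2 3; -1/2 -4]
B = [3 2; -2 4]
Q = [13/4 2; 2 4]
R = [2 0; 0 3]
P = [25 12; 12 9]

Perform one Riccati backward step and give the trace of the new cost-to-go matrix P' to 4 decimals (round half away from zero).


BᵀP = [51.0000 18.0000; 98.0000 60.0000]
S = R + BᵀPB = [2 0; 0 3] + [117.0000 174.0000; 174.0000 436.0000] = [119.0000 174.0000; 174.0000 439.0000]
BᵀPA = [-34.5000 81.0000; -79.0000 54.0000]
K = S⁻¹·BᵀPA = [-0.0637 1.1911; -0.1547 -0.3491]
A−BK = [0.0005 0.1248; -0.0086 -0.2214]
AᵀP(A−BK) = [0.0805 0.0148; 0.0148 3.3705]
P' = Q + AᵀP(A−BK) = [3.3305 2.0148; 2.0148 7.3705]
tr(P') = 10.7010

10.7010


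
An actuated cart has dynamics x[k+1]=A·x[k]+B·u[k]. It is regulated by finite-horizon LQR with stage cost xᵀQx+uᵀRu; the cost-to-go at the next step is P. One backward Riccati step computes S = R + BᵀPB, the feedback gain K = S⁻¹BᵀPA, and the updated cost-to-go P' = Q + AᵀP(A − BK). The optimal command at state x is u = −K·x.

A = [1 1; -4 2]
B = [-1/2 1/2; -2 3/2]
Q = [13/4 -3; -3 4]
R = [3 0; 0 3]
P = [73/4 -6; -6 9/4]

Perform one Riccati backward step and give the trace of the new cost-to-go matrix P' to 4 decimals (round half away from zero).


95.2618

BᵀP = [2.8750 -1.5000; 0.1250 0.3750]
S = R + BᵀPB = [3 0; 0 3] + [1.5625 -0.8125; -0.8125 0.6250] = [4.5625 -0.8125; -0.8125 3.6250]
BᵀPA = [8.8750 -0.1250; -1.3750 0.8750]
K = S⁻¹·BᵀPA = [1.9557 0.0162; 0.0590 0.2450]
A−BK = [1.9483 0.8856; -0.1771 1.6649]
AᵀP(A−BK) = [84.9742 12.4428; 12.4428 3.0376]
P' = Q + AᵀP(A−BK) = [88.2242 9.4428; 9.4428 7.0376]
tr(P') = 95.2618


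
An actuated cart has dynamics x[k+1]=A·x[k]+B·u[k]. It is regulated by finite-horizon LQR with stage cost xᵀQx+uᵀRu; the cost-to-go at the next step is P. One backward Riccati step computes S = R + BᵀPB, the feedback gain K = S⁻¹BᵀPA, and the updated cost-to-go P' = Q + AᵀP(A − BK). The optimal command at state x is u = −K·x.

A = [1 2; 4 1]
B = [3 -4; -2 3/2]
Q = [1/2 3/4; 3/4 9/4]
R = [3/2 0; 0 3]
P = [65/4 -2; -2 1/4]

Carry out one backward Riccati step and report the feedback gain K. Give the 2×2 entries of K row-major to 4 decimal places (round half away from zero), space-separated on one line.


0.0808 0.3124 -0.0579 -0.2040

BᵀP = [52.7500 -6.5000; -68.0000 8.3750]
S = R + BᵀPB = [3/2 0; 0 3] + [171.2500 -220.7500; -220.7500 284.5625] = [172.7500 -220.7500; -220.7500 287.5625]
BᵀPA = [26.7500 99.0000; -34.5000 -127.6250]
K = S⁻¹·BᵀPA = [0.0808 0.3124; -0.0579 -0.2040]
A−BK = [0.5258 0.2468; 4.2485 1.9308]
AᵀP(A−BK) = [0.0894 0.1053; 0.1053 0.2869]
P' = Q + AᵀP(A−BK) = [0.5894 0.8553; 0.8553 2.5369]
tr(P') = 3.1264


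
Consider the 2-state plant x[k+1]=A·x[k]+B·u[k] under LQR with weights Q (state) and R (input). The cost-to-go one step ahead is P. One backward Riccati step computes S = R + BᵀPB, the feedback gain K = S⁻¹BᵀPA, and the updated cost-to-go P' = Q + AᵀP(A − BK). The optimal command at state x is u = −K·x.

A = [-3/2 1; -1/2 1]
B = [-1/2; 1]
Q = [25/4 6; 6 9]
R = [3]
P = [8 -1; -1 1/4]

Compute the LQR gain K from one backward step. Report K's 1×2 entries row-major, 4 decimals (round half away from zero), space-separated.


BᵀP = [-5.0000 0.7500]
S = R + BᵀPB = [3] + [3.2500] = [6.2500]
BᵀPA = [7.1250 -4.2500]
K = S⁻¹·BᵀPA = [1.1400 -0.6800]
A−BK = [-0.9300 0.6600; -1.6400 1.6800]
AᵀP(A−BK) = [8.4400 -5.2800; -5.2800 3.3600]
P' = Q + AᵀP(A−BK) = [14.6900 0.7200; 0.7200 12.3600]
tr(P') = 27.0500

1.1400 -0.6800


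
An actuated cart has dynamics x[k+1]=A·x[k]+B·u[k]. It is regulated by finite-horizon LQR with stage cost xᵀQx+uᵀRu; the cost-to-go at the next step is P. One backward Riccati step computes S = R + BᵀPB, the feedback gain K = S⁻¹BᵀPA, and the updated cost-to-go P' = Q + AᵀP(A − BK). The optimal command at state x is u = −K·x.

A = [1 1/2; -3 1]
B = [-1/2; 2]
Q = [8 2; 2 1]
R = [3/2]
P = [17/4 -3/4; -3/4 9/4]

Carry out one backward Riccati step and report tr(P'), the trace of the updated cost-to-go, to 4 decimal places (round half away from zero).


BᵀP = [-3.6250 4.8750]
S = R + BᵀPB = [3/2] + [11.5625] = [13.0625]
BᵀPA = [-18.2500 3.0625]
K = S⁻¹·BᵀPA = [-1.3971 0.2344]
A−BK = [0.3014 0.6172; -0.2057 0.5311]
AᵀP(A−BK) = [3.5024 0.0287; 0.0287 1.8445]
P' = Q + AᵀP(A−BK) = [11.5024 2.0287; 2.0287 2.8445]
tr(P') = 14.3469

14.3469


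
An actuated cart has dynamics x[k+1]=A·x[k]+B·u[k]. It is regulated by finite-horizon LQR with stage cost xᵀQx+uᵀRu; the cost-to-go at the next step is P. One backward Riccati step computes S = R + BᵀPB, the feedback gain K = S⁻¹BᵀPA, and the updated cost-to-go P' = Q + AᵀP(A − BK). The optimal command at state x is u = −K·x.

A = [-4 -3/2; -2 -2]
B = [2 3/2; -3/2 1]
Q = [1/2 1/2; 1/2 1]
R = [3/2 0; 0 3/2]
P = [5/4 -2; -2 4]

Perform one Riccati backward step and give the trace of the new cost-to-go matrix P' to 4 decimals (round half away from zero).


BᵀP = [5.5000 -10.0000; -0.1250 1.0000]
S = R + BᵀPB = [3/2 0; 0 3/2] + [26.0000 -1.7500; -1.7500 0.8125] = [27.5000 -1.7500; -1.7500 2.3125]
BᵀPA = [-2.0000 11.7500; -1.5000 -1.8125]
K = S⁻¹·BᵀPA = [-0.1198 0.3965; -0.7393 -0.4837]
A−BK = [-2.6515 -1.5674; -1.4404 -0.9215]
AᵀP(A−BK) = [2.6515 1.5674; 1.5674 1.2770]
P' = Q + AᵀP(A−BK) = [3.1515 2.0674; 2.0674 2.2770]
tr(P') = 5.4285

5.4285


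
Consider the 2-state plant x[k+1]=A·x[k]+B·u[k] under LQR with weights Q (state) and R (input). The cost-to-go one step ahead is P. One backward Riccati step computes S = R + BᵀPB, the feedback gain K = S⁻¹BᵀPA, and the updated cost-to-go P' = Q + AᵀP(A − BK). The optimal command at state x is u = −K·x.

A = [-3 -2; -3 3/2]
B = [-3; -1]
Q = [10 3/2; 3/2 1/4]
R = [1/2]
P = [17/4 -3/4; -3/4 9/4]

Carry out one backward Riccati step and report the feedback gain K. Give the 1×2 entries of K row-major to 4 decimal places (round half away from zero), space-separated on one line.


BᵀP = [-12.0000 0.0000]
S = R + BᵀPB = [1/2] + [36.0000] = [36.5000]
BᵀPA = [36.0000 24.0000]
K = S⁻¹·BᵀPA = [0.9863 0.6575]
A−BK = [-0.0411 -0.0274; -2.0137 2.1575]
AᵀP(A−BK) = [9.4932 -9.4212; -9.4212 10.7817]
P' = Q + AᵀP(A−BK) = [19.4932 -7.9212; -7.9212 11.0317]
tr(P') = 30.5248

0.9863 0.6575


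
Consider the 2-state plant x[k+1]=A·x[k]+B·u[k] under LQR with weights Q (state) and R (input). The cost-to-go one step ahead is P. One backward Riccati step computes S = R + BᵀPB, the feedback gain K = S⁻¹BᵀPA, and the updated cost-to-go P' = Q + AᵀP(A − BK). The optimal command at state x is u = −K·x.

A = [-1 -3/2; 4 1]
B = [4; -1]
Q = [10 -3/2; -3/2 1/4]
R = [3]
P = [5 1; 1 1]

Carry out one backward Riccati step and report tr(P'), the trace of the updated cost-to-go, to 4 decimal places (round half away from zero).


BᵀP = [19.0000 3.0000]
S = R + BᵀPB = [3] + [73.0000] = [76.0000]
BᵀPA = [-7.0000 -25.5000]
K = S⁻¹·BᵀPA = [-0.0921 -0.3355]
A−BK = [-0.6316 -0.1579; 3.9079 0.6645]
AᵀP(A−BK) = [12.3553 2.1513; 2.1513 0.6941]
P' = Q + AᵀP(A−BK) = [22.3553 0.6513; 0.6513 0.9441]
tr(P') = 23.2993

23.2993


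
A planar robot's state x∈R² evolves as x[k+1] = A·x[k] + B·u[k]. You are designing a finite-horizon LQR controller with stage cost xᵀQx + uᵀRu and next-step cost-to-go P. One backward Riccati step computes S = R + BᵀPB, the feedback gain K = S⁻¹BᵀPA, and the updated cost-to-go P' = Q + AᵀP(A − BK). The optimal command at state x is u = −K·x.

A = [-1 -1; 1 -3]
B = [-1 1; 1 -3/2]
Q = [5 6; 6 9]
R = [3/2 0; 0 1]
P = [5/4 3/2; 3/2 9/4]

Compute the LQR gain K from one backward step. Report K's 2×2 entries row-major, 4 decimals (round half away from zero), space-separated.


BᵀP = [0.2500 0.7500; -1.0000 -1.8750]
S = R + BᵀPB = [3/2 0; 0 1] + [0.5000 -0.8750; -0.8750 1.8125] = [2.0000 -0.8750; -0.8750 2.8125]
BᵀPA = [0.5000 -2.5000; -0.8750 6.6250]
K = S⁻¹·BᵀPA = [0.1318 -0.2540; -0.2701 2.2765]
A−BK = [-0.5981 -3.5305; 0.4630 0.6688]
AᵀP(A−BK) = [0.1977 -0.3810; -0.3810 14.7830]
P' = Q + AᵀP(A−BK) = [5.1977 5.6190; 5.6190 23.7830]
tr(P') = 28.9807

0.1318 -0.2540 -0.2701 2.2765


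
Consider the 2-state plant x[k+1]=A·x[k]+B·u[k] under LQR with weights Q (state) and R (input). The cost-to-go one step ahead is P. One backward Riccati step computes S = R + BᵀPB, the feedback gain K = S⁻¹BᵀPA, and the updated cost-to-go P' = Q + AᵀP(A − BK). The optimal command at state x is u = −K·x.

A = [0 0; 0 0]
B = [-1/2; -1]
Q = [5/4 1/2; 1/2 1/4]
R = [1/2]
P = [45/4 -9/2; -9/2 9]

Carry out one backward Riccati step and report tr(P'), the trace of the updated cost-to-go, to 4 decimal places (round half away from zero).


1.5000

BᵀP = [-1.1250 -6.7500]
S = R + BᵀPB = [1/2] + [7.3125] = [7.8125]
BᵀPA = [0.0000 0.0000]
K = S⁻¹·BᵀPA = [0.0000 0.0000]
A−BK = [0.0000 0.0000; 0.0000 0.0000]
AᵀP(A−BK) = [0.0000 0.0000; 0.0000 0.0000]
P' = Q + AᵀP(A−BK) = [1.2500 0.5000; 0.5000 0.2500]
tr(P') = 1.5000


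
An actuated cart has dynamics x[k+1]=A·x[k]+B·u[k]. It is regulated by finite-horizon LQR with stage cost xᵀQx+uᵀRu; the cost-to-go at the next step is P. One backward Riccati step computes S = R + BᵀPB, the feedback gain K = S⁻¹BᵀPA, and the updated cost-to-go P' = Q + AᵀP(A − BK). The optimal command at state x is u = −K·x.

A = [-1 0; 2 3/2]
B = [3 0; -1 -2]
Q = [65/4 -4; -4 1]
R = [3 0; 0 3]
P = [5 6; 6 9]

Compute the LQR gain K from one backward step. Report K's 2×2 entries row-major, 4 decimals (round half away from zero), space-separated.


-0.1636 0.0818 -0.6909 -0.6545

BᵀP = [9.0000 9.0000; -12.0000 -18.0000]
S = R + BᵀPB = [3 0; 0 3] + [18.0000 -18.0000; -18.0000 36.0000] = [21.0000 -18.0000; -18.0000 39.0000]
BᵀPA = [9.0000 13.5000; -24.0000 -27.0000]
K = S⁻¹·BᵀPA = [-0.1636 0.0818; -0.6909 -0.6545]
A−BK = [-0.5091 -0.2455; 0.4545 0.2727]
AᵀP(A−BK) = [1.8909 1.5545; 1.5545 1.4727]
P' = Q + AᵀP(A−BK) = [18.1409 -2.4455; -2.4455 2.4727]
tr(P') = 20.6136


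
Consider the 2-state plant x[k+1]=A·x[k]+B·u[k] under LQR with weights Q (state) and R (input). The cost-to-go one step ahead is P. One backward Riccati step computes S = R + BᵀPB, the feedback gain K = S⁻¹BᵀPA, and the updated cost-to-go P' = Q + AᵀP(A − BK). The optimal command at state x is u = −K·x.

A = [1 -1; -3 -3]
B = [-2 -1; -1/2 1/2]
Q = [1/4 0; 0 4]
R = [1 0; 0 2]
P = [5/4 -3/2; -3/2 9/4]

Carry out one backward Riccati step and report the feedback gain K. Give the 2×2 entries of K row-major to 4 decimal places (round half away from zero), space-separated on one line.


-1.0801 -0.4099 -1.3124 -0.8985

BᵀP = [-1.7500 1.8750; -2.0000 2.6250]
S = R + BᵀPB = [1 0; 0 2] + [2.5625 2.6875; 2.6875 3.3125] = [3.5625 2.6875; 2.6875 5.3125]
BᵀPA = [-7.3750 -3.8750; -9.8750 -5.8750]
K = S⁻¹·BᵀPA = [-1.0801 -0.4099; -1.3124 -0.8985]
A−BK = [-2.4726 -2.7183; -2.8838 -2.7557]
AᵀP(A−BK) = [9.5741 7.1041; 7.1041 5.6328]
P' = Q + AᵀP(A−BK) = [9.8241 7.1041; 7.1041 9.6328]
tr(P') = 19.4569


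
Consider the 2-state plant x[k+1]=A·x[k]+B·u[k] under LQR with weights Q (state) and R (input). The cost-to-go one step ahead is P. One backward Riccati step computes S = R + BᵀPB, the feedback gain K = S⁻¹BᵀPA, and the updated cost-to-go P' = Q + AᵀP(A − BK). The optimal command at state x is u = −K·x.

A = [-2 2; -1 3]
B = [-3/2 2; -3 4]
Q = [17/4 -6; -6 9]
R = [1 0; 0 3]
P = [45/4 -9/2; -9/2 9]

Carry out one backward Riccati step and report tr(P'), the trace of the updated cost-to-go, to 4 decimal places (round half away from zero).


41.7013

BᵀP = [-3.3750 -20.2500; 4.5000 27.0000]
S = R + BᵀPB = [1 0; 0 3] + [65.8125 -87.7500; -87.7500 117.0000] = [66.8125 -87.7500; -87.7500 120.0000]
BᵀPA = [27.0000 -67.5000; -36.0000 90.0000]
K = S⁻¹·BᵀPA = [0.2552 -0.6379; -0.1134 0.2835]
A−BK = [-1.3904 0.4761; 0.2191 -0.0478]
AᵀP(A−BK) = [25.0278 -8.5694; -8.5694 3.4235]
P' = Q + AᵀP(A−BK) = [29.2778 -14.5694; -14.5694 12.4235]
tr(P') = 41.7013
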